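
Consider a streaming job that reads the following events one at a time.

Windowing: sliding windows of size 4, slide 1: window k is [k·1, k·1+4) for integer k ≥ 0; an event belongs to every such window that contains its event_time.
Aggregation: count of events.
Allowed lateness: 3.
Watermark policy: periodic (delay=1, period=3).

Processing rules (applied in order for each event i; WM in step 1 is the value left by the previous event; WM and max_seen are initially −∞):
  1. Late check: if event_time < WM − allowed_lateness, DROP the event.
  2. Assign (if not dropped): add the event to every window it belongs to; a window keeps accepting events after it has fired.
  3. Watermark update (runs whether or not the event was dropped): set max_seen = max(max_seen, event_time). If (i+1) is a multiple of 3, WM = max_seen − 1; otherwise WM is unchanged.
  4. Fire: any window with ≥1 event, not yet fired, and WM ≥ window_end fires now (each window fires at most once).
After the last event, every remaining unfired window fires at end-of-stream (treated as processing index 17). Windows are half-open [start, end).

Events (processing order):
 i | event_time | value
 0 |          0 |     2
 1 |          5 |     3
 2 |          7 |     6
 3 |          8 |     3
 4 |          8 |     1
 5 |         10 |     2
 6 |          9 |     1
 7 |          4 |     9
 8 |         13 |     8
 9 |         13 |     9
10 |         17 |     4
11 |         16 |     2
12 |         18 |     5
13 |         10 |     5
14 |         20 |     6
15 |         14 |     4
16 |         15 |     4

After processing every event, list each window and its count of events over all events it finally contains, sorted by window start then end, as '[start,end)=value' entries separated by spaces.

i=0 t=0 v=2: → [0,4); WM=−∞
i=1 t=5 v=3: → [5,9),[4,8),[3,7),[2,6); WM=−∞
i=2 t=7 v=6: → [7,11),[6,10),[5,9),[4,8); WM=6; [0,4) fires=1 [2,6) fires=1
i=3 t=8 v=3: → [8,12),[7,11),[6,10),[5,9); WM=6
i=4 t=8 v=1: → [8,12),[7,11),[6,10),[5,9); WM=6
i=5 t=10 v=2: → [10,14),[9,13),[8,12),[7,11); WM=9; [3,7) fires=1 [4,8) fires=2 [5,9) fires=4
i=6 t=9 v=1: → [9,13),[8,12),[7,11),[6,10); WM=9
i=7 t=4 v=9: DROP (t<9-3); WM=9
i=8 t=13 v=8: → [13,17),[12,16),[11,15),[10,14); WM=12; [6,10) fires=4 [7,11) fires=5 [8,12) fires=4
i=9 t=13 v=9: → [13,17),[12,16),[11,15),[10,14); WM=12
i=10 t=17 v=4: → [17,21),[16,20),[15,19),[14,18); WM=12
i=11 t=16 v=2: → [16,20),[15,19),[14,18),[13,17); WM=16; [9,13) fires=2 [10,14) fires=3 [11,15) fires=2 [12,16) fires=2
i=12 t=18 v=5: → [18,22),[17,21),[16,20),[15,19); WM=16
i=13 t=10 v=5: DROP (t<16-3); WM=16
i=14 t=20 v=6: → [20,24),[19,23),[18,22),[17,21); WM=19; [13,17) fires=3 [14,18) fires=2 [15,19) fires=3
i=15 t=14 v=4: DROP (t<19-3); WM=19
i=16 t=15 v=4: DROP (t<19-3); WM=19

[0,4)=1 [2,6)=1 [3,7)=1 [4,8)=2 [5,9)=4 [6,10)=4 [7,11)=5 [8,12)=4 [9,13)=2 [10,14)=3 [11,15)=2 [12,16)=2 [13,17)=3 [14,18)=2 [15,19)=3 [16,20)=3 [17,21)=3 [18,22)=2 [19,23)=1 [20,24)=1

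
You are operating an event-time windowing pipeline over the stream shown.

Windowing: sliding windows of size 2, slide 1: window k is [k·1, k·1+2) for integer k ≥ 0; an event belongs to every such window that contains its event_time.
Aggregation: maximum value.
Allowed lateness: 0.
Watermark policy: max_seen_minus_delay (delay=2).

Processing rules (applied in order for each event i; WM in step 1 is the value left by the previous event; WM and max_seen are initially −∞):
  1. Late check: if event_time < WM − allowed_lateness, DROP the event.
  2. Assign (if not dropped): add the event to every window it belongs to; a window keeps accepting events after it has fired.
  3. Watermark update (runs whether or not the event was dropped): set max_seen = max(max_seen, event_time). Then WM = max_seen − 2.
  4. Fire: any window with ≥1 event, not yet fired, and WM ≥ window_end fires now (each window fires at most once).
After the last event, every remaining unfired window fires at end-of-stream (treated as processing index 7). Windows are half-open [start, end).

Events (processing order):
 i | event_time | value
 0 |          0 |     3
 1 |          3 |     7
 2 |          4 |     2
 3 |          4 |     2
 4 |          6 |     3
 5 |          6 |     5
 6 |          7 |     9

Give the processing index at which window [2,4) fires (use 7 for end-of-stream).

i=0 t=0 v=3: → [0,2); WM=-2
i=1 t=3 v=7: → [3,5),[2,4); WM=1
i=2 t=4 v=2: → [4,6),[3,5); WM=2; [0,2) fires=3
i=3 t=4 v=2: → [4,6),[3,5); WM=2
i=4 t=6 v=3: → [6,8),[5,7); WM=4; [2,4) fires=7
i=5 t=6 v=5: → [6,8),[5,7); WM=4
i=6 t=7 v=9: → [7,9),[6,8); WM=5; [3,5) fires=7

4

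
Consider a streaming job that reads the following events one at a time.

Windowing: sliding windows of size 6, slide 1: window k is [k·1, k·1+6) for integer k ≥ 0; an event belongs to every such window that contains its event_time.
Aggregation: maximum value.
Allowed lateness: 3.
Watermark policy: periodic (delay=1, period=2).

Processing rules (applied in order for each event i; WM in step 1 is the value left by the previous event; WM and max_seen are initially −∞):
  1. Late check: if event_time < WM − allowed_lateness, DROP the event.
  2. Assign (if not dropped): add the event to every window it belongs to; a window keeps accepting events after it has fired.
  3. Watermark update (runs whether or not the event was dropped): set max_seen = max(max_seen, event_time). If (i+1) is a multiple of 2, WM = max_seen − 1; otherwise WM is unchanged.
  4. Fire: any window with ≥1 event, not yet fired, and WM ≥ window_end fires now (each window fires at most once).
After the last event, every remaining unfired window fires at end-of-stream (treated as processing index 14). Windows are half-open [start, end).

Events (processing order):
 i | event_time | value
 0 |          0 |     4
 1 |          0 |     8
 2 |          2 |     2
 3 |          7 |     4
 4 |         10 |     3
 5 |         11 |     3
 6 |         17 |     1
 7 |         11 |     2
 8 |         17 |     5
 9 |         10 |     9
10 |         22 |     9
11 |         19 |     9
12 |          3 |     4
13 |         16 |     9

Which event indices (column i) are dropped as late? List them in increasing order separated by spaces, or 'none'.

9 12 13

i=0 t=0 v=4: → [0,6); WM=−∞
i=1 t=0 v=8: → [0,6); WM=-1
i=2 t=2 v=2: → [2,8),[1,7),[0,6); WM=-1
i=3 t=7 v=4: → [7,13),[6,12),[5,11),[4,10),[3,9),[2,8); WM=6; [0,6) fires=8
i=4 t=10 v=3: → [10,16),[9,15),[8,14),[7,13),[6,12),[5,11); WM=6
i=5 t=11 v=3: → [11,17),[10,16),[9,15),[8,14),[7,13),[6,12); WM=10; [1,7) fires=2 [2,8) fires=4 [3,9) fires=4 [4,10) fires=4
i=6 t=17 v=1: → [17,23),[16,22),[15,21),[14,20),[13,19),[12,18); WM=10
i=7 t=11 v=2: → [11,17),[10,16),[9,15),[8,14),[7,13),[6,12); WM=16; [5,11) fires=4 [6,12) fires=4 [7,13) fires=4 [8,14) fires=3 [9,15) fires=3 [10,16) fires=3
i=8 t=17 v=5: → [17,23),[16,22),[15,21),[14,20),[13,19),[12,18); WM=16
i=9 t=10 v=9: DROP (t<16-3); WM=16
i=10 t=22 v=9: → [22,28),[21,27),[20,26),[19,25),[18,24),[17,23); WM=16
i=11 t=19 v=9: → [19,25),[18,24),[17,23),[16,22),[15,21),[14,20); WM=21; [11,17) fires=3 [12,18) fires=5 [13,19) fires=5 [14,20) fires=9 [15,21) fires=9
i=12 t=3 v=4: DROP (t<21-3); WM=21
i=13 t=16 v=9: DROP (t<21-3); WM=21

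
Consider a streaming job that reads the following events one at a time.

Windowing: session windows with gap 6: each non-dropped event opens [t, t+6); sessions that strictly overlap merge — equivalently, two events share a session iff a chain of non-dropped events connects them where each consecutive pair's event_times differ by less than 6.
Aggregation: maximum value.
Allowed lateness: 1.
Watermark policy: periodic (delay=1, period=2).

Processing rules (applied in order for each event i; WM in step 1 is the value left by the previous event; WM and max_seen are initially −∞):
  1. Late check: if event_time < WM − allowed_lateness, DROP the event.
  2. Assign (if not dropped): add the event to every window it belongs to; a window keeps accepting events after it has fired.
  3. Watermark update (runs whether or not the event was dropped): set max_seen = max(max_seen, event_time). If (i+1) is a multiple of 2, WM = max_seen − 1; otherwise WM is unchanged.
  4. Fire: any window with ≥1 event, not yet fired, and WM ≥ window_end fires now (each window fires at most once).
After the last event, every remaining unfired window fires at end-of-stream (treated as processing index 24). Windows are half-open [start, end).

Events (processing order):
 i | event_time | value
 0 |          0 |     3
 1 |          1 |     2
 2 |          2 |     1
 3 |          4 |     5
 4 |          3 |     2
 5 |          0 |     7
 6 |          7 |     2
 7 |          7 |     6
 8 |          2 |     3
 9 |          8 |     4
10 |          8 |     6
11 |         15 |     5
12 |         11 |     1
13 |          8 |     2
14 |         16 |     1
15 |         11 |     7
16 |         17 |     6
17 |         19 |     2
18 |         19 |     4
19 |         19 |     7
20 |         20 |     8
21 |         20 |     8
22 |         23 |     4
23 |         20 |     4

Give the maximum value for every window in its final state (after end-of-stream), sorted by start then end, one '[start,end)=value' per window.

[0,14)=6 [15,29)=8

i=0 t=0 v=3: → [0,6); WM=−∞
i=1 t=1 v=2: → [0,7); WM=0
i=2 t=2 v=1: → [0,8); WM=0
i=3 t=4 v=5: → [0,10); WM=3
i=4 t=3 v=2: → [0,10); WM=3
i=5 t=0 v=7: DROP (t<3-1); WM=3
i=6 t=7 v=2: → [0,13); WM=3
i=7 t=7 v=6: → [0,13); WM=6
i=8 t=2 v=3: DROP (t<6-1); WM=6
i=9 t=8 v=4: → [0,14); WM=7
i=10 t=8 v=6: → [0,14); WM=7
i=11 t=15 v=5: → [15,21); WM=14
i=12 t=11 v=1: DROP (t<14-1); WM=14
i=13 t=8 v=2: DROP (t<14-1); WM=14
i=14 t=16 v=1: → [15,22); WM=14
i=15 t=11 v=7: DROP (t<14-1); WM=15
i=16 t=17 v=6: → [15,23); WM=15
i=17 t=19 v=2: → [15,25); WM=18
i=18 t=19 v=4: → [15,25); WM=18
i=19 t=19 v=7: → [15,25); WM=18
i=20 t=20 v=8: → [15,26); WM=18
i=21 t=20 v=8: → [15,26); WM=19
i=22 t=23 v=4: → [15,29); WM=19
i=23 t=20 v=4: → [15,29); WM=22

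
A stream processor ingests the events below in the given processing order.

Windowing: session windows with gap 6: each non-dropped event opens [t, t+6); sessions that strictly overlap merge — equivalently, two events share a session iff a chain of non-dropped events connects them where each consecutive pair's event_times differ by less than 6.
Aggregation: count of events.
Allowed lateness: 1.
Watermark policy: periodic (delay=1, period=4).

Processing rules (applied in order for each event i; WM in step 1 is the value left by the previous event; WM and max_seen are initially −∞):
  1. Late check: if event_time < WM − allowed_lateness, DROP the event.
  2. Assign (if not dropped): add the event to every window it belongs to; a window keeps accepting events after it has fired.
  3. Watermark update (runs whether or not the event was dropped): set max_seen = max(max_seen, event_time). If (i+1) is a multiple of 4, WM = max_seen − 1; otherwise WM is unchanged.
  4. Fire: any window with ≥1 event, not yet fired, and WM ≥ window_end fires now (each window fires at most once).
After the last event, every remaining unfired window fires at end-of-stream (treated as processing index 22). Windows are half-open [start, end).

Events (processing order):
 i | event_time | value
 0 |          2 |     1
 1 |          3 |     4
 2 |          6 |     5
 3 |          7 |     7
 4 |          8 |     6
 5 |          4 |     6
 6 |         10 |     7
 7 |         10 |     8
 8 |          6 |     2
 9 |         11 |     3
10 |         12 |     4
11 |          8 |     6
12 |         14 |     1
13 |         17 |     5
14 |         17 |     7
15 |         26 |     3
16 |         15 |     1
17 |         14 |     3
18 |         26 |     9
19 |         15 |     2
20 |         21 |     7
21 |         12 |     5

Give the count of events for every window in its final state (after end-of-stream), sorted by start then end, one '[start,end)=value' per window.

i=0 t=2 v=1: → [2,8); WM=−∞
i=1 t=3 v=4: → [2,9); WM=−∞
i=2 t=6 v=5: → [2,12); WM=−∞
i=3 t=7 v=7: → [2,13); WM=6
i=4 t=8 v=6: → [2,14); WM=6
i=5 t=4 v=6: DROP (t<6-1); WM=6
i=6 t=10 v=7: → [2,16); WM=6
i=7 t=10 v=8: → [2,16); WM=9
i=8 t=6 v=2: DROP (t<9-1); WM=9
i=9 t=11 v=3: → [2,17); WM=9
i=10 t=12 v=4: → [2,18); WM=9
i=11 t=8 v=6: → [2,18); WM=11
i=12 t=14 v=1: → [2,20); WM=11
i=13 t=17 v=5: → [2,23); WM=11
i=14 t=17 v=7: → [2,23); WM=11
i=15 t=26 v=3: → [26,32); WM=25
i=16 t=15 v=1: DROP (t<25-1); WM=25
i=17 t=14 v=3: DROP (t<25-1); WM=25
i=18 t=26 v=9: → [26,32); WM=25
i=19 t=15 v=2: DROP (t<25-1); WM=25
i=20 t=21 v=7: DROP (t<25-1); WM=25
i=21 t=12 v=5: DROP (t<25-1); WM=25

[2,23)=13 [26,32)=2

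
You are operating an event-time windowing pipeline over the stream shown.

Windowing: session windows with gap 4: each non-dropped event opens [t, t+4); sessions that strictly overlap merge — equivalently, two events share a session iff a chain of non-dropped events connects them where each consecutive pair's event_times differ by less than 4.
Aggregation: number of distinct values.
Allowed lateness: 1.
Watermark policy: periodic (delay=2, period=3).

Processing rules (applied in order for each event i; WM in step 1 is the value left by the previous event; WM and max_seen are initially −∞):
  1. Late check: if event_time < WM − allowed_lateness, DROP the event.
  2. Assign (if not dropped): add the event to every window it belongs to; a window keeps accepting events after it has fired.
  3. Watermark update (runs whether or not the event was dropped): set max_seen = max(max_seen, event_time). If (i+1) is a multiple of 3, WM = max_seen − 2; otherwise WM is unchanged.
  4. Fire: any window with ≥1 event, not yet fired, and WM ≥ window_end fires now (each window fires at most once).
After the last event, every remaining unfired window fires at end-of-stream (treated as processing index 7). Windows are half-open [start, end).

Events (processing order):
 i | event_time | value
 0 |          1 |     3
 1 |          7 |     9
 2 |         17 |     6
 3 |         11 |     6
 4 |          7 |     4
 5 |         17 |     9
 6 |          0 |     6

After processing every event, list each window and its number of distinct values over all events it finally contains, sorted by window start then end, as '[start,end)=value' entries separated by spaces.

[1,5)=1 [7,11)=1 [17,21)=2

i=0 t=1 v=3: → [1,5); WM=−∞
i=1 t=7 v=9: → [7,11); WM=−∞
i=2 t=17 v=6: → [17,21); WM=15
i=3 t=11 v=6: DROP (t<15-1); WM=15
i=4 t=7 v=4: DROP (t<15-1); WM=15
i=5 t=17 v=9: → [17,21); WM=15
i=6 t=0 v=6: DROP (t<15-1); WM=15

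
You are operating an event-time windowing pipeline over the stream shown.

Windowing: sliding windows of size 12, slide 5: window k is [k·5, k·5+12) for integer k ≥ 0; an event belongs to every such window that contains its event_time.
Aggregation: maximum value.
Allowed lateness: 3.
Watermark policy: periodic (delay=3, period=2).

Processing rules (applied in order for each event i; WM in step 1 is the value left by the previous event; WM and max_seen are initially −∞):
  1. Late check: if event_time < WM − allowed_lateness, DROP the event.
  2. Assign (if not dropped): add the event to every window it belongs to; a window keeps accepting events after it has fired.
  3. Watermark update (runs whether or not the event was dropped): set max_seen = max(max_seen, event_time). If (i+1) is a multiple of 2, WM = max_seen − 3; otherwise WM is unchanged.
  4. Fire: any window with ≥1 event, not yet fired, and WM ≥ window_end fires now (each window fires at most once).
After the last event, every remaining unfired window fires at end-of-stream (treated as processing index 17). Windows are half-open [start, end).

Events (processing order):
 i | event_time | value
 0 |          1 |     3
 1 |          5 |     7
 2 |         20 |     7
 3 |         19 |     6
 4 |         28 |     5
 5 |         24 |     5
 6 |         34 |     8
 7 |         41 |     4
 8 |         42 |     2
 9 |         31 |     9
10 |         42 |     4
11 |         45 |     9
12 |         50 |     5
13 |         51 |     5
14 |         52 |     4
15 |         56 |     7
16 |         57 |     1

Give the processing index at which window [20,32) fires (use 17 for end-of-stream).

i=0 t=1 v=3: → [0,12); WM=−∞
i=1 t=5 v=7: → [5,17),[0,12); WM=2
i=2 t=20 v=7: → [20,32),[15,27),[10,22); WM=2
i=3 t=19 v=6: → [15,27),[10,22); WM=17; [0,12) fires=7 [5,17) fires=7
i=4 t=28 v=5: → [25,37),[20,32); WM=17
i=5 t=24 v=5: → [20,32),[15,27); WM=25; [10,22) fires=7
i=6 t=34 v=8: → [30,42),[25,37); WM=25
i=7 t=41 v=4: → [40,52),[35,47),[30,42); WM=38; [15,27) fires=7 [20,32) fires=7 [25,37) fires=8
i=8 t=42 v=2: → [40,52),[35,47); WM=38
i=9 t=31 v=9: DROP (t<38-3); WM=39
i=10 t=42 v=4: → [40,52),[35,47); WM=39
i=11 t=45 v=9: → [45,57),[40,52),[35,47); WM=42; [30,42) fires=8
i=12 t=50 v=5: → [50,62),[45,57),[40,52); WM=42
i=13 t=51 v=5: → [50,62),[45,57),[40,52); WM=48; [35,47) fires=9
i=14 t=52 v=4: → [50,62),[45,57); WM=48
i=15 t=56 v=7: → [55,67),[50,62),[45,57); WM=53; [40,52) fires=9
i=16 t=57 v=1: → [55,67),[50,62); WM=53

7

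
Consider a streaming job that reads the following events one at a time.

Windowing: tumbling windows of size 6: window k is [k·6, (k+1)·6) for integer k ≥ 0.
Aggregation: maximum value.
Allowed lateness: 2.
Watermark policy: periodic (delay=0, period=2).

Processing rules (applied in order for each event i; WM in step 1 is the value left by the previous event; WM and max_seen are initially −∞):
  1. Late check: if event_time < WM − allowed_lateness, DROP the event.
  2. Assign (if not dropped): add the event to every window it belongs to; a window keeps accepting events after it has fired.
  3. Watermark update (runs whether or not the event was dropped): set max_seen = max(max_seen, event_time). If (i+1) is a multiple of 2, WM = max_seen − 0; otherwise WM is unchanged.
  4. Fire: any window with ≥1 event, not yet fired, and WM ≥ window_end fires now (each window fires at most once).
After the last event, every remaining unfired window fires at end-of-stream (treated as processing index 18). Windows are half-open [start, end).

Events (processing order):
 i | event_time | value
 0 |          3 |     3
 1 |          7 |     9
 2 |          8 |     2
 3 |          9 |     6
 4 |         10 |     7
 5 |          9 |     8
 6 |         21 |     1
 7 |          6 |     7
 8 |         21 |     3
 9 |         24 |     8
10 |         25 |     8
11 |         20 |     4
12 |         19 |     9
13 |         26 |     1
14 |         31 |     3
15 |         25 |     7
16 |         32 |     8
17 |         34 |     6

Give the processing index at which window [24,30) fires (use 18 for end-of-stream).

15

i=0 t=3 v=3: → [0,6); WM=−∞
i=1 t=7 v=9: → [6,12); WM=7; [0,6) fires=3
i=2 t=8 v=2: → [6,12); WM=7
i=3 t=9 v=6: → [6,12); WM=9
i=4 t=10 v=7: → [6,12); WM=9
i=5 t=9 v=8: → [6,12); WM=10
i=6 t=21 v=1: → [18,24); WM=10
i=7 t=6 v=7: DROP (t<10-2); WM=21; [6,12) fires=9
i=8 t=21 v=3: → [18,24); WM=21
i=9 t=24 v=8: → [24,30); WM=24; [18,24) fires=3
i=10 t=25 v=8: → [24,30); WM=24
i=11 t=20 v=4: DROP (t<24-2); WM=25
i=12 t=19 v=9: DROP (t<25-2); WM=25
i=13 t=26 v=1: → [24,30); WM=26
i=14 t=31 v=3: → [30,36); WM=26
i=15 t=25 v=7: → [24,30); WM=31; [24,30) fires=8
i=16 t=32 v=8: → [30,36); WM=31
i=17 t=34 v=6: → [30,36); WM=34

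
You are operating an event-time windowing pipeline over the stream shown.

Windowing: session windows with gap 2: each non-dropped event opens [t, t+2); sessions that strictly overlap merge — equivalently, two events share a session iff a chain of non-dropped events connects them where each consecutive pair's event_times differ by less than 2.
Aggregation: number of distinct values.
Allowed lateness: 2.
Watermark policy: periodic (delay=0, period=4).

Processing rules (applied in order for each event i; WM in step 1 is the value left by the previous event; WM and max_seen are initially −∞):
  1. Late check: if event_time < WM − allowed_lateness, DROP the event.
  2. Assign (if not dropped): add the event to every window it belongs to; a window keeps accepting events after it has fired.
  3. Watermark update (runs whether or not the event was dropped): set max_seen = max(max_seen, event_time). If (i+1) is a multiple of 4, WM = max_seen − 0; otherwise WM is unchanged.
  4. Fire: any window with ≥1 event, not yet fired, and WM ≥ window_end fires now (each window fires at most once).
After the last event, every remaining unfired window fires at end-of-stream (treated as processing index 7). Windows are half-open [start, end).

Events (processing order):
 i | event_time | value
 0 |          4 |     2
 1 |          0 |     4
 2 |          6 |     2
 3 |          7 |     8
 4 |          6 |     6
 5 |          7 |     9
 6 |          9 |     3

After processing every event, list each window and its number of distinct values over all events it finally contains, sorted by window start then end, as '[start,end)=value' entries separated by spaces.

[0,2)=1 [4,6)=1 [6,9)=4 [9,11)=1

i=0 t=4 v=2: → [4,6); WM=−∞
i=1 t=0 v=4: → [0,2); WM=−∞
i=2 t=6 v=2: → [6,8); WM=−∞
i=3 t=7 v=8: → [6,9); WM=7
i=4 t=6 v=6: → [6,9); WM=7
i=5 t=7 v=9: → [6,9); WM=7
i=6 t=9 v=3: → [9,11); WM=7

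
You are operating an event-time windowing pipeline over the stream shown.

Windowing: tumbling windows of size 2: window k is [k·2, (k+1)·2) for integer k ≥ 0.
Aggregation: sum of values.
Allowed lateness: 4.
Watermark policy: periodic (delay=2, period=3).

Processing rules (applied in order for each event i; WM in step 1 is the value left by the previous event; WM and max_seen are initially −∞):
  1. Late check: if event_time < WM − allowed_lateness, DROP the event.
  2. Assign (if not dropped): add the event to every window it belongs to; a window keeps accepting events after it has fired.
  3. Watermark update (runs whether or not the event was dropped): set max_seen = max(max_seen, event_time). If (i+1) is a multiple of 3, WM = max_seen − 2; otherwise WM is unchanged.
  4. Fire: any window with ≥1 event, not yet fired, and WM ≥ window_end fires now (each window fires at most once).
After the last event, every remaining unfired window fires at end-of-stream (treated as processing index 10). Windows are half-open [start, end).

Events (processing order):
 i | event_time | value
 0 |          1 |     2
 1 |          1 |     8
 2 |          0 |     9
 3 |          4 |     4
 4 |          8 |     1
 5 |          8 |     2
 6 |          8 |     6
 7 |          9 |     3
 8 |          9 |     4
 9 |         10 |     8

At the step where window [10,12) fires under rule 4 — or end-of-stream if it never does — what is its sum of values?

i=0 t=1 v=2: → [0,2); WM=−∞
i=1 t=1 v=8: → [0,2); WM=−∞
i=2 t=0 v=9: → [0,2); WM=-1
i=3 t=4 v=4: → [4,6); WM=-1
i=4 t=8 v=1: → [8,10); WM=-1
i=5 t=8 v=2: → [8,10); WM=6; [0,2) fires=19 [4,6) fires=4
i=6 t=8 v=6: → [8,10); WM=6
i=7 t=9 v=3: → [8,10); WM=6
i=8 t=9 v=4: → [8,10); WM=7
i=9 t=10 v=8: → [10,12); WM=7

8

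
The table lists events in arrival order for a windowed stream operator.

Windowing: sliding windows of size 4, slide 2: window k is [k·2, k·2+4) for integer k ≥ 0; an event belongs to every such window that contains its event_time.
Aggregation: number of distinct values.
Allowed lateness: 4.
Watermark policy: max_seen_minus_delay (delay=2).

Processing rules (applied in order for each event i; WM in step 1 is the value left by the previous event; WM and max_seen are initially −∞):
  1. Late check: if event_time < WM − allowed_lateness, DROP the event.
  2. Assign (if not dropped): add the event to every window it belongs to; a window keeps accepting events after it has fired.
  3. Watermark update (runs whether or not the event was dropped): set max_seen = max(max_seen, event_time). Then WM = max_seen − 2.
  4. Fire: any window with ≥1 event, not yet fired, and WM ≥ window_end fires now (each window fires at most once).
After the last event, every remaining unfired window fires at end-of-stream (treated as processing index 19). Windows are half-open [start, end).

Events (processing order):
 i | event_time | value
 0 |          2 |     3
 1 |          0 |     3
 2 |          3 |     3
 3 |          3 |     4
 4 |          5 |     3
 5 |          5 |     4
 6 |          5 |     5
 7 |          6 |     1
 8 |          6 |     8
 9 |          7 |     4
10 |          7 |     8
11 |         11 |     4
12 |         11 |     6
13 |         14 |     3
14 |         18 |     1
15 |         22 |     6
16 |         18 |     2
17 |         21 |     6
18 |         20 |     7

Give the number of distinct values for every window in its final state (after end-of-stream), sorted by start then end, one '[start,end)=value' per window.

i=0 t=2 v=3: → [2,6),[0,4); WM=0
i=1 t=0 v=3: → [0,4); WM=0
i=2 t=3 v=3: → [2,6),[0,4); WM=1
i=3 t=3 v=4: → [2,6),[0,4); WM=1
i=4 t=5 v=3: → [4,8),[2,6); WM=3
i=5 t=5 v=4: → [4,8),[2,6); WM=3
i=6 t=5 v=5: → [4,8),[2,6); WM=3
i=7 t=6 v=1: → [6,10),[4,8); WM=4; [0,4) fires=2
i=8 t=6 v=8: → [6,10),[4,8); WM=4
i=9 t=7 v=4: → [6,10),[4,8); WM=5
i=10 t=7 v=8: → [6,10),[4,8); WM=5
i=11 t=11 v=4: → [10,14),[8,12); WM=9; [2,6) fires=3 [4,8) fires=5
i=12 t=11 v=6: → [10,14),[8,12); WM=9
i=13 t=14 v=3: → [14,18),[12,16); WM=12; [6,10) fires=3 [8,12) fires=2
i=14 t=18 v=1: → [18,22),[16,20); WM=16; [10,14) fires=2 [12,16) fires=1
i=15 t=22 v=6: → [22,26),[20,24); WM=20; [14,18) fires=1 [16,20) fires=1
i=16 t=18 v=2: → [18,22),[16,20); WM=20
i=17 t=21 v=6: → [20,24),[18,22); WM=20
i=18 t=20 v=7: → [20,24),[18,22); WM=20

[0,4)=2 [2,6)=3 [4,8)=5 [6,10)=3 [8,12)=2 [10,14)=2 [12,16)=1 [14,18)=1 [16,20)=2 [18,22)=4 [20,24)=2 [22,26)=1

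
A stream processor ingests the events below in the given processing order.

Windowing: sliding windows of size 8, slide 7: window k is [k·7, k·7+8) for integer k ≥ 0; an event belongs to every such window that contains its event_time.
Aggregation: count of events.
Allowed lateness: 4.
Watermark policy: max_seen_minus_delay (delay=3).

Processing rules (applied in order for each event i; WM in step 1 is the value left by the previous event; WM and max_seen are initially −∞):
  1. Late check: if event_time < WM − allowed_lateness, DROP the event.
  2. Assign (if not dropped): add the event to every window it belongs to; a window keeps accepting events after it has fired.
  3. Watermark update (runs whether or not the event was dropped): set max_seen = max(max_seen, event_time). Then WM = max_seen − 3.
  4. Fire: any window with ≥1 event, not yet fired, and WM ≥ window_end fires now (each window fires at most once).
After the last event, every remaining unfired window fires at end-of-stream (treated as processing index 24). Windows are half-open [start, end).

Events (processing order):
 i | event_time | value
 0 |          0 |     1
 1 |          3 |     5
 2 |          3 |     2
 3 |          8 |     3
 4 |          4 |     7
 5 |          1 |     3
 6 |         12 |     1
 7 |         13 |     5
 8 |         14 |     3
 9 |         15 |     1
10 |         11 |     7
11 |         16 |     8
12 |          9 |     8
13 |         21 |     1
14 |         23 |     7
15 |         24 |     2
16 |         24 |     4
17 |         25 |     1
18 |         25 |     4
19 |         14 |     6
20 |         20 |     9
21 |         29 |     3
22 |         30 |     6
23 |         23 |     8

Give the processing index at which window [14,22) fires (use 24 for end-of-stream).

i=0 t=0 v=1: → [0,8); WM=-3
i=1 t=3 v=5: → [0,8); WM=0
i=2 t=3 v=2: → [0,8); WM=0
i=3 t=8 v=3: → [7,15); WM=5
i=4 t=4 v=7: → [0,8); WM=5
i=5 t=1 v=3: → [0,8); WM=5
i=6 t=12 v=1: → [7,15); WM=9; [0,8) fires=5
i=7 t=13 v=5: → [7,15); WM=10
i=8 t=14 v=3: → [14,22),[7,15); WM=11
i=9 t=15 v=1: → [14,22); WM=12
i=10 t=11 v=7: → [7,15); WM=12
i=11 t=16 v=8: → [14,22); WM=13
i=12 t=9 v=8: → [7,15); WM=13
i=13 t=21 v=1: → [21,29),[14,22); WM=18; [7,15) fires=6
i=14 t=23 v=7: → [21,29); WM=20
i=15 t=24 v=2: → [21,29); WM=21
i=16 t=24 v=4: → [21,29); WM=21
i=17 t=25 v=1: → [21,29); WM=22; [14,22) fires=4
i=18 t=25 v=4: → [21,29); WM=22
i=19 t=14 v=6: DROP (t<22-4); WM=22
i=20 t=20 v=9: → [14,22); WM=22
i=21 t=29 v=3: → [28,36); WM=26
i=22 t=30 v=6: → [28,36); WM=27
i=23 t=23 v=8: → [21,29); WM=27

17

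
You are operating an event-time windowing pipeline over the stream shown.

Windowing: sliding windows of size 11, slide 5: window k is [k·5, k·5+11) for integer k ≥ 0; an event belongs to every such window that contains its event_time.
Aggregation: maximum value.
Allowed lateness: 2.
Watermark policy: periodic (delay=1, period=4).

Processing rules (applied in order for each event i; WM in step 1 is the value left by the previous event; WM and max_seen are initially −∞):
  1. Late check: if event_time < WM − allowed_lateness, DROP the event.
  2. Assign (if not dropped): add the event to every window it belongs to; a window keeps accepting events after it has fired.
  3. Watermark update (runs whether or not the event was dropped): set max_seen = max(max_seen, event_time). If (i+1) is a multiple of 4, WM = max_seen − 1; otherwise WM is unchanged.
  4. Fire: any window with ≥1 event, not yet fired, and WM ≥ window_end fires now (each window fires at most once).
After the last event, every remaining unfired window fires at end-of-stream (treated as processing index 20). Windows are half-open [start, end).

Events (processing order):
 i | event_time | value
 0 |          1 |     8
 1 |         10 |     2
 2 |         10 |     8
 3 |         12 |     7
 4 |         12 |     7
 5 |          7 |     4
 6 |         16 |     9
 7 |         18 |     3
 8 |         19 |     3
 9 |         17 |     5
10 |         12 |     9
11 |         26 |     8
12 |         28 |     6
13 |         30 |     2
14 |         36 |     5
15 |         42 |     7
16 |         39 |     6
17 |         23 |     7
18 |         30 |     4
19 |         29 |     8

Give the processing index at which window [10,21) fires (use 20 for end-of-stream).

11

i=0 t=1 v=8: → [0,11); WM=−∞
i=1 t=10 v=2: → [10,21),[5,16),[0,11); WM=−∞
i=2 t=10 v=8: → [10,21),[5,16),[0,11); WM=−∞
i=3 t=12 v=7: → [10,21),[5,16); WM=11; [0,11) fires=8
i=4 t=12 v=7: → [10,21),[5,16); WM=11
i=5 t=7 v=4: DROP (t<11-2); WM=11
i=6 t=16 v=9: → [15,26),[10,21); WM=11
i=7 t=18 v=3: → [15,26),[10,21); WM=17; [5,16) fires=8
i=8 t=19 v=3: → [15,26),[10,21); WM=17
i=9 t=17 v=5: → [15,26),[10,21); WM=17
i=10 t=12 v=9: DROP (t<17-2); WM=17
i=11 t=26 v=8: → [25,36),[20,31); WM=25; [10,21) fires=9
i=12 t=28 v=6: → [25,36),[20,31); WM=25
i=13 t=30 v=2: → [30,41),[25,36),[20,31); WM=25
i=14 t=36 v=5: → [35,46),[30,41); WM=25
i=15 t=42 v=7: → [40,51),[35,46); WM=41; [15,26) fires=9 [20,31) fires=8 [25,36) fires=8 [30,41) fires=5
i=16 t=39 v=6: → [35,46),[30,41); WM=41
i=17 t=23 v=7: DROP (t<41-2); WM=41
i=18 t=30 v=4: DROP (t<41-2); WM=41
i=19 t=29 v=8: DROP (t<41-2); WM=41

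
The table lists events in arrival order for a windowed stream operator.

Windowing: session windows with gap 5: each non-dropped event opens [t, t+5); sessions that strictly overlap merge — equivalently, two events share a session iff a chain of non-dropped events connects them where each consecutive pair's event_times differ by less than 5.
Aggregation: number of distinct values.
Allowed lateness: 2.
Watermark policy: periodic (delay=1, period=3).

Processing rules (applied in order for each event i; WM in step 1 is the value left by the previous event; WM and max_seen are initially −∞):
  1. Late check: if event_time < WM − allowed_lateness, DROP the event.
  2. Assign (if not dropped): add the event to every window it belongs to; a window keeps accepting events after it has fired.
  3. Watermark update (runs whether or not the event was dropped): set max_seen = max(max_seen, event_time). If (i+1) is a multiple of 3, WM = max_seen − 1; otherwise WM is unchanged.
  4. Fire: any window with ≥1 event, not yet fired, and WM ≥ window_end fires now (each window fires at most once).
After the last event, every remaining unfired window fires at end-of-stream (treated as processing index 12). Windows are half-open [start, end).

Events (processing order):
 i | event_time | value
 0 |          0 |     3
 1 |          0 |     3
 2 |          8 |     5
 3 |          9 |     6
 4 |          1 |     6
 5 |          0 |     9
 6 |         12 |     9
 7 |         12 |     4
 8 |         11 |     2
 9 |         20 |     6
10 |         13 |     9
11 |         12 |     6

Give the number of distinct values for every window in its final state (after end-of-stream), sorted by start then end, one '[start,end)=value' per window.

[0,5)=1 [8,18)=5 [20,25)=1

i=0 t=0 v=3: → [0,5); WM=−∞
i=1 t=0 v=3: → [0,5); WM=−∞
i=2 t=8 v=5: → [8,13); WM=7
i=3 t=9 v=6: → [8,14); WM=7
i=4 t=1 v=6: DROP (t<7-2); WM=7
i=5 t=0 v=9: DROP (t<7-2); WM=8
i=6 t=12 v=9: → [8,17); WM=8
i=7 t=12 v=4: → [8,17); WM=8
i=8 t=11 v=2: → [8,17); WM=11
i=9 t=20 v=6: → [20,25); WM=11
i=10 t=13 v=9: → [8,18); WM=11
i=11 t=12 v=6: → [8,18); WM=19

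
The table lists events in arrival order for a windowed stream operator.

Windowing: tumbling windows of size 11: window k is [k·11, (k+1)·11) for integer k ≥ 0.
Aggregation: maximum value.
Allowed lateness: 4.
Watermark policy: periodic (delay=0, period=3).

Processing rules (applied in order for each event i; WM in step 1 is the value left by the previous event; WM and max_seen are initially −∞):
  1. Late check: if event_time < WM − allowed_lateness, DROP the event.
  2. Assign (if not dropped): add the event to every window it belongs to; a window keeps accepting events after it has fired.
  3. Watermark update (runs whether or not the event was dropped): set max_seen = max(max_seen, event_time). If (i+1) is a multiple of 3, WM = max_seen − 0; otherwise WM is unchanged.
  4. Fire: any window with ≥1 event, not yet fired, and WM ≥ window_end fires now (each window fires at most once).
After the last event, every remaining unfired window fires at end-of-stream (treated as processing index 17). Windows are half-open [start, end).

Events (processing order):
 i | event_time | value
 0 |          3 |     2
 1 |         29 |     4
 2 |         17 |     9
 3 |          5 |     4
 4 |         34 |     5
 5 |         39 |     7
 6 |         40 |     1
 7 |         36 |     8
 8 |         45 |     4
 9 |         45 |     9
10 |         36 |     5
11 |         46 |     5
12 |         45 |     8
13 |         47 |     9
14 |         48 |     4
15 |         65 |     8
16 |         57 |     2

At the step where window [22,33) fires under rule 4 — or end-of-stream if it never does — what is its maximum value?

i=0 t=3 v=2: → [0,11); WM=−∞
i=1 t=29 v=4: → [22,33); WM=−∞
i=2 t=17 v=9: → [11,22); WM=29; [0,11) fires=2 [11,22) fires=9
i=3 t=5 v=4: DROP (t<29-4); WM=29
i=4 t=34 v=5: → [33,44); WM=29
i=5 t=39 v=7: → [33,44); WM=39; [22,33) fires=4
i=6 t=40 v=1: → [33,44); WM=39
i=7 t=36 v=8: → [33,44); WM=39
i=8 t=45 v=4: → [44,55); WM=45; [33,44) fires=8
i=9 t=45 v=9: → [44,55); WM=45
i=10 t=36 v=5: DROP (t<45-4); WM=45
i=11 t=46 v=5: → [44,55); WM=46
i=12 t=45 v=8: → [44,55); WM=46
i=13 t=47 v=9: → [44,55); WM=46
i=14 t=48 v=4: → [44,55); WM=48
i=15 t=65 v=8: → [55,66); WM=48
i=16 t=57 v=2: → [55,66); WM=48

4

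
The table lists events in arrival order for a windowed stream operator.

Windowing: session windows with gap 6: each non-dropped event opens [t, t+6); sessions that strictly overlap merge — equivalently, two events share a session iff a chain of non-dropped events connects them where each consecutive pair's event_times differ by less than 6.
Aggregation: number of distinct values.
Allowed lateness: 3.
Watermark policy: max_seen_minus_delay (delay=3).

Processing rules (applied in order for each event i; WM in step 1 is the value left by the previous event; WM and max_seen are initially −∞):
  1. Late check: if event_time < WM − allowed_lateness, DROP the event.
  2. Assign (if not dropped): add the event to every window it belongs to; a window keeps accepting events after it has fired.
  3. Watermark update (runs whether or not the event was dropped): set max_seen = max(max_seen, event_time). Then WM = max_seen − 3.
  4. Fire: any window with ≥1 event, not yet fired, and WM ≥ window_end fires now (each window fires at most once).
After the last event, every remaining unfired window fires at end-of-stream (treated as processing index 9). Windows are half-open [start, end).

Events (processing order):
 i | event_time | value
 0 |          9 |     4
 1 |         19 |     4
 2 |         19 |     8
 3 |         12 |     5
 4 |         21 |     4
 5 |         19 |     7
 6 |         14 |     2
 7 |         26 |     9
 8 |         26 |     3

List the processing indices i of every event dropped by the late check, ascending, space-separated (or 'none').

3 6

i=0 t=9 v=4: → [9,15); WM=6
i=1 t=19 v=4: → [19,25); WM=16
i=2 t=19 v=8: → [19,25); WM=16
i=3 t=12 v=5: DROP (t<16-3); WM=16
i=4 t=21 v=4: → [19,27); WM=18
i=5 t=19 v=7: → [19,27); WM=18
i=6 t=14 v=2: DROP (t<18-3); WM=18
i=7 t=26 v=9: → [19,32); WM=23
i=8 t=26 v=3: → [19,32); WM=23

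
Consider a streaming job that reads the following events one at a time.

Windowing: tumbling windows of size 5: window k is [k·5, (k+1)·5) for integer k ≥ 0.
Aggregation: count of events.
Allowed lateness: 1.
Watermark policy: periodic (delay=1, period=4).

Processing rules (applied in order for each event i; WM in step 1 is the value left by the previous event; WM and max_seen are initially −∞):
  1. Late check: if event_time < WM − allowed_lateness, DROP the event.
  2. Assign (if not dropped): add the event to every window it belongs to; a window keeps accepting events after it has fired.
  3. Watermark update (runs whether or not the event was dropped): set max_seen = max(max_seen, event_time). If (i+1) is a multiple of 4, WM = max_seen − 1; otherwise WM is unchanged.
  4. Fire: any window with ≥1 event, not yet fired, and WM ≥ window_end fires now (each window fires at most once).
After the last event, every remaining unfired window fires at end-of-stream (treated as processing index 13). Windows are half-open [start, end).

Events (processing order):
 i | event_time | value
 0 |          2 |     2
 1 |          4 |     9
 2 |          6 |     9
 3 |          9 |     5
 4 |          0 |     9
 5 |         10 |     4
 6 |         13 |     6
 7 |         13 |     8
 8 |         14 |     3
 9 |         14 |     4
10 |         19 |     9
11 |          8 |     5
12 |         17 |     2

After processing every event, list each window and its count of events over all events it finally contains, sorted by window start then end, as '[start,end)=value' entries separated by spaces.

i=0 t=2 v=2: → [0,5); WM=−∞
i=1 t=4 v=9: → [0,5); WM=−∞
i=2 t=6 v=9: → [5,10); WM=−∞
i=3 t=9 v=5: → [5,10); WM=8; [0,5) fires=2
i=4 t=0 v=9: DROP (t<8-1); WM=8
i=5 t=10 v=4: → [10,15); WM=8
i=6 t=13 v=6: → [10,15); WM=8
i=7 t=13 v=8: → [10,15); WM=12; [5,10) fires=2
i=8 t=14 v=3: → [10,15); WM=12
i=9 t=14 v=4: → [10,15); WM=12
i=10 t=19 v=9: → [15,20); WM=12
i=11 t=8 v=5: DROP (t<12-1); WM=18; [10,15) fires=5
i=12 t=17 v=2: → [15,20); WM=18

[0,5)=2 [5,10)=2 [10,15)=5 [15,20)=2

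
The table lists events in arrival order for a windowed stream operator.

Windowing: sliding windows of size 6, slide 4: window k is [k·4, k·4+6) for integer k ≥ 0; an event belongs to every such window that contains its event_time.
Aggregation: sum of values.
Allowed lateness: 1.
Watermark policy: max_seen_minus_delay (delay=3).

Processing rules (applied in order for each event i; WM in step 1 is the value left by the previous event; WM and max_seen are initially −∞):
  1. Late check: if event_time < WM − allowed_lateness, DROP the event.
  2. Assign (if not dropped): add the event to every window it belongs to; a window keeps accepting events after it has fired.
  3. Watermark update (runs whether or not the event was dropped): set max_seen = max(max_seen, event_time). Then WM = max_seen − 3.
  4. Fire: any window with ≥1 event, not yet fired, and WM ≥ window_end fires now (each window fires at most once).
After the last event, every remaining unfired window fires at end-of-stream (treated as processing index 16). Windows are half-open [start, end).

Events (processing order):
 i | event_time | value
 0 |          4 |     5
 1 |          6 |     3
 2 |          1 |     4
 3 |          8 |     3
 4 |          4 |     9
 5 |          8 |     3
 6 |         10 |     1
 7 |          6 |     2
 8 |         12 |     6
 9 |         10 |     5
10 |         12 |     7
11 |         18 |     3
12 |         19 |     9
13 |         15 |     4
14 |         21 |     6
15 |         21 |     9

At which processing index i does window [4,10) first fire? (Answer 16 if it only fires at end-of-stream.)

11

i=0 t=4 v=5: → [4,10),[0,6); WM=1
i=1 t=6 v=3: → [4,10); WM=3
i=2 t=1 v=4: DROP (t<3-1); WM=3
i=3 t=8 v=3: → [8,14),[4,10); WM=5
i=4 t=4 v=9: → [4,10),[0,6); WM=5
i=5 t=8 v=3: → [8,14),[4,10); WM=5
i=6 t=10 v=1: → [8,14); WM=7; [0,6) fires=14
i=7 t=6 v=2: → [4,10); WM=7
i=8 t=12 v=6: → [12,18),[8,14); WM=9
i=9 t=10 v=5: → [8,14); WM=9
i=10 t=12 v=7: → [12,18),[8,14); WM=9
i=11 t=18 v=3: → [16,22); WM=15; [4,10) fires=25 [8,14) fires=25
i=12 t=19 v=9: → [16,22); WM=16
i=13 t=15 v=4: → [12,18); WM=16
i=14 t=21 v=6: → [20,26),[16,22); WM=18; [12,18) fires=17
i=15 t=21 v=9: → [20,26),[16,22); WM=18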